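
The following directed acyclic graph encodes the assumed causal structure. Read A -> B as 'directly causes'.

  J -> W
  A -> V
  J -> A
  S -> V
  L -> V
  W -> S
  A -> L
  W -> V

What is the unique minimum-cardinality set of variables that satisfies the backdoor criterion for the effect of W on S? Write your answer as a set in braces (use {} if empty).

{}

Variables eligible for adjustment (non-descendants of W, excluding W and S): {A, J, L}.
Backdoor paths from W to S:
  P1: W <- J -> A -> L -> V <- S
  P2: W <- J -> A -> V <- S
Each backdoor path contains an unconditioned collider, so every path is already blocked with the empty conditioning set:
  P1: blocked at collider V (neither it nor any descendant is in the conditioning set).
  P2: blocked at collider V (neither it nor any descendant is in the conditioning set).
The empty set is therefore the unique smallest valid set.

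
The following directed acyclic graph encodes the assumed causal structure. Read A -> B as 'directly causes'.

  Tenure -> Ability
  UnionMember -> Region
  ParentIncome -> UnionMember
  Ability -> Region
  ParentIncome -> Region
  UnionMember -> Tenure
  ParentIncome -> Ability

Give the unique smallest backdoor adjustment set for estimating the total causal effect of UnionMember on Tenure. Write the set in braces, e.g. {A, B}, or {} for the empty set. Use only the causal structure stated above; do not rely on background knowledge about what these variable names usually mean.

Variables eligible for adjustment (non-descendants of UnionMember, excluding UnionMember and Tenure): {ParentIncome}.
Backdoor paths from UnionMember to Tenure:
  P1: UnionMember <- ParentIncome -> Ability <- Tenure
  P2: UnionMember <- ParentIncome -> Region <- Ability <- Tenure
Each backdoor path contains an unconditioned collider, so every path is already blocked with the empty conditioning set:
  P1: blocked at collider Ability (neither it nor any descendant is in the conditioning set).
  P2: blocked at collider Region (neither it nor any descendant is in the conditioning set).
The empty set is therefore the unique smallest valid set.

{}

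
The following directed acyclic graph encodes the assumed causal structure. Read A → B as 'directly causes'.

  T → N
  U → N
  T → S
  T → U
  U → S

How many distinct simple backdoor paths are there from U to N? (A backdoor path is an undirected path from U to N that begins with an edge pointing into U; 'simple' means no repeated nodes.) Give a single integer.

1

A backdoor path from U to N is any simple undirected path whose first edge points into U (i.e. leaves U via a parent).
Parents of U: {T}.
Enumerating:
  P1: U <- T -> N
That exhausts the simple backdoor paths. Count: 1.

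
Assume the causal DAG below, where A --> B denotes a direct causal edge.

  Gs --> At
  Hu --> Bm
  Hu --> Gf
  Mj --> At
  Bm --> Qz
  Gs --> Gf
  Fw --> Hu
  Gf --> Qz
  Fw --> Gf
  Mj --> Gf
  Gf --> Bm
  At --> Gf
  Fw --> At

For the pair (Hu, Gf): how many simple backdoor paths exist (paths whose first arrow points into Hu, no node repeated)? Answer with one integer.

4

A backdoor path from Hu to Gf is any simple undirected path whose first edge points into Hu (i.e. leaves Hu via a parent).
Parents of Hu: {Fw}.
Enumerating:
  P1: Hu <- Fw -> At <- Mj -> Gf
  P2: Hu <- Fw -> At <- Gs -> Gf
  P3: Hu <- Fw -> At -> Gf
  P4: Hu <- Fw -> Gf
That exhausts the simple backdoor paths. Count: 4.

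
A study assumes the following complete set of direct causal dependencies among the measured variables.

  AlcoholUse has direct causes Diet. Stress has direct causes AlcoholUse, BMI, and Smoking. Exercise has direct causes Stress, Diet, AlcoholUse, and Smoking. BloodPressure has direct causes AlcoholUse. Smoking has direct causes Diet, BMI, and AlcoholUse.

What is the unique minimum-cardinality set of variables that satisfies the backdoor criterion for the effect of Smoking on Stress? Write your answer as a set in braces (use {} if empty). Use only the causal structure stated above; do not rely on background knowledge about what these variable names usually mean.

{AlcoholUse, BMI}

Variables eligible for adjustment (non-descendants of Smoking, excluding Smoking and Stress): {AlcoholUse, BMI, BloodPressure, Diet}.
Backdoor paths from Smoking to Stress:
  P1: Smoking <- Diet -> AlcoholUse -> Stress
  P2: Smoking <- Diet -> AlcoholUse -> Exercise <- Stress
  P3: Smoking <- Diet -> Exercise <- AlcoholUse -> Stress
  P4: Smoking <- Diet -> Exercise <- Stress
  P5: Smoking <- BMI -> Stress
  P6: Smoking <- AlcoholUse <- Diet -> Exercise <- Stress
  P7: Smoking <- AlcoholUse -> Stress
  P8: Smoking <- AlcoholUse -> Exercise <- Stress
The empty set is not sufficient: P1 (Smoking <- Diet -> AlcoholUse -> Stress) has no collider blocking it and no conditioned non-collider, so it is open.
Try {AlcoholUse, BMI}:
  P1: blocked at chain node AlcoholUse ∈ conditioning set.
  P2: blocked at chain node AlcoholUse ∈ conditioning set.
  P3: blocked at collider Exercise (neither it nor any descendant is in the conditioning set).
  P4: blocked at collider Exercise (neither it nor any descendant is in the conditioning set).
  P5: blocked at fork node BMI ∈ conditioning set.
  P6: blocked at chain node AlcoholUse ∈ conditioning set.
  P7: blocked at fork node AlcoholUse ∈ conditioning set.
  P8: blocked at fork node AlcoholUse ∈ conditioning set.
{AlcoholUse, BMI} contains no descendant of Smoking and blocks every backdoor path.
Every element of {AlcoholUse, BMI} is needed (dropping AlcoholUse leaves P1 open; dropping BMI leaves P5 open), so no proper subset is valid.
Among all size-2 subsets of the eligible variables, only {AlcoholUse, BMI} blocks every backdoor path, so it is the unique smallest valid adjustment set.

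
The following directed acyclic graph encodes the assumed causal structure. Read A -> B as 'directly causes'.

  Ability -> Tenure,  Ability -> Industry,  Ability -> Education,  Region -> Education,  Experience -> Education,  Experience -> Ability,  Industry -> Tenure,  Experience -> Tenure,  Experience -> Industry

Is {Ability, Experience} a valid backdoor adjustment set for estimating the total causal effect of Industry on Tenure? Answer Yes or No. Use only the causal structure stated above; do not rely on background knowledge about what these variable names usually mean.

Yes

Backdoor paths from Industry to Tenure (paths whose first edge points into Industry):
  P1: Industry <- Experience -> Ability -> Tenure
  P2: Industry <- Experience -> Tenure
  P3: Industry <- Experience -> Education <- Ability -> Tenure
  P4: Industry <- Ability <- Experience -> Tenure
  P5: Industry <- Ability -> Tenure
  P6: Industry <- Ability -> Education <- Experience -> Tenure
Condition 1 (no descendant of Industry in the set): holds — descendants of Industry are {Tenure}; none are in {Ability, Experience}.
Condition 2 (every backdoor path blocked by {Ability, Experience}):
  P1: blocked at fork node Experience ∈ conditioning set.
  P2: blocked at fork node Experience ∈ conditioning set.
  P3: blocked at fork node Experience ∈ conditioning set.
  P4: blocked at chain node Ability ∈ conditioning set.
  P5: blocked at fork node Ability ∈ conditioning set.
  P6: blocked at fork node Ability ∈ conditioning set.
{Ability, Experience} satisfies the backdoor criterion.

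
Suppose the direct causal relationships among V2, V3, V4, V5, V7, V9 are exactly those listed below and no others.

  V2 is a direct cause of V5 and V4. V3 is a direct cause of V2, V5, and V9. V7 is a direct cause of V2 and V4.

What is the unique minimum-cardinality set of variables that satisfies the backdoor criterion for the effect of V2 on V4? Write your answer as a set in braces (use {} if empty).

{V7}

Variables eligible for adjustment (non-descendants of V2, excluding V2 and V4): {V3, V7, V9}.
Backdoor paths from V2 to V4:
  P1: V2 <- V7 -> V4
The empty set is not sufficient: P1 (V2 <- V7 -> V4) has no collider blocking it and no conditioned non-collider, so it is open.
Try {V7}:
  P1: blocked at fork node V7 ∈ conditioning set.
{V7} contains no descendant of V2 and blocks every backdoor path.
No other singleton works — e.g. {V3} leaves P1 open — so {V7} is the unique smallest valid adjustment set.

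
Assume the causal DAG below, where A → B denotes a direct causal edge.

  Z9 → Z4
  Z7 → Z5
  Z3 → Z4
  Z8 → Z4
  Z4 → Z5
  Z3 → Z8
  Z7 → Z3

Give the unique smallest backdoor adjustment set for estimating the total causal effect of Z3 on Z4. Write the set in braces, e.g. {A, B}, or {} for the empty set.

Variables eligible for adjustment (non-descendants of Z3, excluding Z3 and Z4): {Z7, Z9}.
Backdoor paths from Z3 to Z4:
  P1: Z3 <- Z7 -> Z5 <- Z4
Each backdoor path contains an unconditioned collider, so every path is already blocked with the empty conditioning set:
  P1: blocked at collider Z5 (neither it nor any descendant is in the conditioning set).
The empty set is therefore the unique smallest valid set.

{}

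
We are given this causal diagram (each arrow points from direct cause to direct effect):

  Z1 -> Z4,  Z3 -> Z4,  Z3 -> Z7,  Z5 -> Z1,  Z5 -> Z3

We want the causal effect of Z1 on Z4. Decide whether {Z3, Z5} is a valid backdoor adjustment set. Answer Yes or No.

Backdoor paths from Z1 to Z4 (paths whose first edge points into Z1):
  P1: Z1 <- Z5 -> Z3 -> Z4
Condition 1 (no descendant of Z1 in the set): holds — descendants of Z1 are {Z4}; none are in {Z3, Z5}.
Condition 2 (every backdoor path blocked by {Z3, Z5}):
  P1: blocked at fork node Z5 ∈ conditioning set.
{Z3, Z5} satisfies the backdoor criterion.

Yes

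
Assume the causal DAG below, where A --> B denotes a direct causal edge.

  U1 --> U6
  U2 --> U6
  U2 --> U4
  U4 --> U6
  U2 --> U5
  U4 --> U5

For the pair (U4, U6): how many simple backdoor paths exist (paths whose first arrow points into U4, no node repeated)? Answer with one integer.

A backdoor path from U4 to U6 is any simple undirected path whose first edge points into U4 (i.e. leaves U4 via a parent).
Parents of U4: {U2}.
Enumerating:
  P1: U4 <- U2 -> U6
That exhausts the simple backdoor paths. Count: 1.

1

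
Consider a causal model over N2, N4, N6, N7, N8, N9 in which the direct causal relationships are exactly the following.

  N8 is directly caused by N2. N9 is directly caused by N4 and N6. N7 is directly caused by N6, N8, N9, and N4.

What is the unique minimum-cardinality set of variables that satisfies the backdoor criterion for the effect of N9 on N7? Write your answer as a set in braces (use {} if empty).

Variables eligible for adjustment (non-descendants of N9, excluding N9 and N7): {N2, N4, N6, N8}.
Backdoor paths from N9 to N7:
  P1: N9 <- N4 -> N7
  P2: N9 <- N6 -> N7
The empty set is not sufficient: P1 (N9 <- N4 -> N7) has no collider blocking it and no conditioned non-collider, so it is open.
Try {N4, N6}:
  P1: blocked at fork node N4 ∈ conditioning set.
  P2: blocked at fork node N6 ∈ conditioning set.
{N4, N6} contains no descendant of N9 and blocks every backdoor path.
Every element of {N4, N6} is needed (dropping N4 leaves P1 open; dropping N6 leaves P2 open), so no proper subset is valid.
Among all size-2 subsets of the eligible variables, only {N4, N6} blocks every backdoor path, so it is the unique smallest valid adjustment set.

{N4, N6}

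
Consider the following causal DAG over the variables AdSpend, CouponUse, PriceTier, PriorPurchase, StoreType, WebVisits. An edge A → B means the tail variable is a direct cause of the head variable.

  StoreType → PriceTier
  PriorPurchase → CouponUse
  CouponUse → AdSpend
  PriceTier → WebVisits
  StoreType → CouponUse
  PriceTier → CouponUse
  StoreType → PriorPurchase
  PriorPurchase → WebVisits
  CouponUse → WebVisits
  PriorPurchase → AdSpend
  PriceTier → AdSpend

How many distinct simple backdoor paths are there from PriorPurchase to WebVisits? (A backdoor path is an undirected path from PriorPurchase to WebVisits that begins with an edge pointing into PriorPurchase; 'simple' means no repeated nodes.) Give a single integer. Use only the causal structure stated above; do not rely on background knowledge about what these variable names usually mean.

6

A backdoor path from PriorPurchase to WebVisits is any simple undirected path whose first edge points into PriorPurchase (i.e. leaves PriorPurchase via a parent).
Parents of PriorPurchase: {StoreType}.
Enumerating:
  P1: PriorPurchase <- StoreType -> PriceTier -> CouponUse -> WebVisits
  P2: PriorPurchase <- StoreType -> PriceTier -> WebVisits
  P3: PriorPurchase <- StoreType -> PriceTier -> AdSpend <- CouponUse -> WebVisits
  P4: PriorPurchase <- StoreType -> CouponUse <- PriceTier -> WebVisits
  P5: PriorPurchase <- StoreType -> CouponUse -> WebVisits
  P6: PriorPurchase <- StoreType -> CouponUse -> AdSpend <- PriceTier -> WebVisits
That exhausts the simple backdoor paths. Count: 6.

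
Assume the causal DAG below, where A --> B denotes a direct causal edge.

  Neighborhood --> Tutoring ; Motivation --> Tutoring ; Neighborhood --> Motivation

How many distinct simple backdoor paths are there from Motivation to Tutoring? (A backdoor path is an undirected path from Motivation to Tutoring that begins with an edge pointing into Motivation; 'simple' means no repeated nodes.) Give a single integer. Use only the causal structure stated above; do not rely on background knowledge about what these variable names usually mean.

A backdoor path from Motivation to Tutoring is any simple undirected path whose first edge points into Motivation (i.e. leaves Motivation via a parent).
Parents of Motivation: {Neighborhood}.
Enumerating:
  P1: Motivation <- Neighborhood -> Tutoring
That exhausts the simple backdoor paths. Count: 1.

1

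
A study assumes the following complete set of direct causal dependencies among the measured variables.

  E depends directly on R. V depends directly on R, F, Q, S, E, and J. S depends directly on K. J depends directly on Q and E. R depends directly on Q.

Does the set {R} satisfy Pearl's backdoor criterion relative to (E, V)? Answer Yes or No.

Yes

Backdoor paths from E to V (paths whose first edge points into E):
  P1: E <- R <- Q -> J -> V
  P2: E <- R <- Q -> V
  P3: E <- R -> V
Condition 1 (no descendant of E in the set): holds — descendants of E are {J, V}; none are in {R}.
Condition 2 (every backdoor path blocked by {R}):
  P1: blocked at chain node R ∈ conditioning set.
  P2: blocked at chain node R ∈ conditioning set.
  P3: blocked at fork node R ∈ conditioning set.
{R} satisfies the backdoor criterion.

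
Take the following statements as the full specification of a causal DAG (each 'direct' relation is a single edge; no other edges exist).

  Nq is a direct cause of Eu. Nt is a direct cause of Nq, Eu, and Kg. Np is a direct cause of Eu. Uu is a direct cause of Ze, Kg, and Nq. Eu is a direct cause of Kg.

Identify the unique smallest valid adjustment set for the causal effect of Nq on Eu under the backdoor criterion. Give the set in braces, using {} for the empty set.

Variables eligible for adjustment (non-descendants of Nq, excluding Nq and Eu): {Np, Nt, Uu, Ze}.
Backdoor paths from Nq to Eu:
  P1: Nq <- Nt -> Eu
  P2: Nq <- Nt -> Kg <- Eu
  P3: Nq <- Uu -> Kg <- Nt -> Eu
  P4: Nq <- Uu -> Kg <- Eu
The empty set is not sufficient: P1 (Nq <- Nt -> Eu) has no collider blocking it and no conditioned non-collider, so it is open.
Try {Nt}:
  P1: blocked at fork node Nt ∈ conditioning set.
  P2: blocked at fork node Nt ∈ conditioning set.
  P3: blocked at collider Kg (neither it nor any descendant is in the conditioning set).
  P4: blocked at collider Kg (neither it nor any descendant is in the conditioning set).
{Nt} contains no descendant of Nq and blocks every backdoor path.
No other singleton works — e.g. {Np} leaves P1 open — so {Nt} is the unique smallest valid adjustment set.

{Nt}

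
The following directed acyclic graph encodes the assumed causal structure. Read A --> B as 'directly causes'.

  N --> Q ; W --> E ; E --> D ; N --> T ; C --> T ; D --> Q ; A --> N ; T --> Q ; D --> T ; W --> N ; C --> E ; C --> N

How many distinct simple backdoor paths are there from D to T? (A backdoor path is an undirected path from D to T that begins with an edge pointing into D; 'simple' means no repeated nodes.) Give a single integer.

A backdoor path from D to T is any simple undirected path whose first edge points into D (i.e. leaves D via a parent).
Parents of D: {E}.
Enumerating:
  P1: D <- E <- C -> N -> T
  P2: D <- E <- C -> N -> Q <- T
  P3: D <- E <- C -> T
  P4: D <- E <- W -> N <- C -> T
  P5: D <- E <- W -> N -> T
  P6: D <- E <- W -> N -> Q <- T
That exhausts the simple backdoor paths. Count: 6.

6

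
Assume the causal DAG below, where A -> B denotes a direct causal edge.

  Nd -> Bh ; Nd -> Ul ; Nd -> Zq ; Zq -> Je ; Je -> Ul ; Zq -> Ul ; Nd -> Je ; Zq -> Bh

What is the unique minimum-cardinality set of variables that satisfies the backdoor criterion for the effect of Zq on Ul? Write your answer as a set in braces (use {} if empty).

{Nd}

Variables eligible for adjustment (non-descendants of Zq, excluding Zq and Ul): {Nd}.
Backdoor paths from Zq to Ul:
  P1: Zq <- Nd -> Je -> Ul
  P2: Zq <- Nd -> Ul
The empty set is not sufficient: P1 (Zq <- Nd -> Je -> Ul) has no collider blocking it and no conditioned non-collider, so it is open.
Try {Nd}:
  P1: blocked at fork node Nd ∈ conditioning set.
  P2: blocked at fork node Nd ∈ conditioning set.
{Nd} contains no descendant of Zq and blocks every backdoor path.
{Nd} is the unique smallest valid adjustment set.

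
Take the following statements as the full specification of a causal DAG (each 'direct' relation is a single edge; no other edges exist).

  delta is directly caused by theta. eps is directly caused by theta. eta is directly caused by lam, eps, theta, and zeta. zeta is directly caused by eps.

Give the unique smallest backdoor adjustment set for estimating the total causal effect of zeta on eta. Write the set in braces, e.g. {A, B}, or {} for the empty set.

Variables eligible for adjustment (non-descendants of zeta, excluding zeta and eta): {delta, eps, lam, theta}.
Backdoor paths from zeta to eta:
  P1: zeta <- eps <- theta -> eta
  P2: zeta <- eps -> eta
The empty set is not sufficient: P1 (zeta <- eps <- theta -> eta) has no collider blocking it and no conditioned non-collider, so it is open.
Try {eps}:
  P1: blocked at chain node eps ∈ conditioning set.
  P2: blocked at fork node eps ∈ conditioning set.
{eps} contains no descendant of zeta and blocks every backdoor path.
No other singleton works — e.g. {theta} leaves P2 open — so {eps} is the unique smallest valid adjustment set.

{eps}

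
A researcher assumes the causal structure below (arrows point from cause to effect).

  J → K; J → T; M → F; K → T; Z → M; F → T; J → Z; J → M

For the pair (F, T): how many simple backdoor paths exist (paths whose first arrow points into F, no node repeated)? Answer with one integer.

4

A backdoor path from F to T is any simple undirected path whose first edge points into F (i.e. leaves F via a parent).
Parents of F: {M}.
Enumerating:
  P1: F <- M <- J -> K -> T
  P2: F <- M <- J -> T
  P3: F <- M <- Z <- J -> K -> T
  P4: F <- M <- Z <- J -> T
That exhausts the simple backdoor paths. Count: 4.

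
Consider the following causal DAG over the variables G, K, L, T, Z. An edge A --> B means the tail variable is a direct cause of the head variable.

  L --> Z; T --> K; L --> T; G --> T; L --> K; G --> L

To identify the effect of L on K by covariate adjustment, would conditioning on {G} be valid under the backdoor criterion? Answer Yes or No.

Backdoor paths from L to K (paths whose first edge points into L):
  P1: L <- G -> T -> K
Condition 1 (no descendant of L in the set): holds — descendants of L are {K, T, Z}; none are in {G}.
Condition 2 (every backdoor path blocked by {G}):
  P1: blocked at fork node G ∈ conditioning set.
{G} satisfies the backdoor criterion.

Yes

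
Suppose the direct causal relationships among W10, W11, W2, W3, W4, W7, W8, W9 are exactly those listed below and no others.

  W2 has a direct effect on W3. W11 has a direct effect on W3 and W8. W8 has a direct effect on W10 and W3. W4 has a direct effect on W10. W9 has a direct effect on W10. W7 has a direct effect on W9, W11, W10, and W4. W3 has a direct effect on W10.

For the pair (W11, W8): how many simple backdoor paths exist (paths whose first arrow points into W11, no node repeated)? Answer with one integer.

6

A backdoor path from W11 to W8 is any simple undirected path whose first edge points into W11 (i.e. leaves W11 via a parent).
Parents of W11: {W7}.
Enumerating:
  P1: W11 <- W7 -> W4 -> W10 <- W8
  P2: W11 <- W7 -> W4 -> W10 <- W3 <- W8
  P3: W11 <- W7 -> W9 -> W10 <- W8
  P4: W11 <- W7 -> W9 -> W10 <- W3 <- W8
  P5: W11 <- W7 -> W10 <- W8
  P6: W11 <- W7 -> W10 <- W3 <- W8
That exhausts the simple backdoor paths. Count: 6.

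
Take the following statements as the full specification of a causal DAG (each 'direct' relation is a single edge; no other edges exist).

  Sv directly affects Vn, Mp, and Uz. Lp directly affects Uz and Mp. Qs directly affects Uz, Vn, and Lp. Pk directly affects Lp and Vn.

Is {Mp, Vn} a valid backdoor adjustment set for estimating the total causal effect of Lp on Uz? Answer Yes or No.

No

Backdoor paths from Lp to Uz (paths whose first edge points into Lp):
  P1: Lp <- Pk -> Vn <- Sv -> Uz
  P2: Lp <- Pk -> Vn <- Qs -> Uz
  P3: Lp <- Qs -> Uz
  P4: Lp <- Qs -> Vn <- Sv -> Uz
Condition 1 (no descendant of Lp in the set): FAILS — Mp is a descendant of Lp.
Condition 2 (every backdoor path blocked by {Mp, Vn}):
  P1: open — collider(s) Vn are conditioned on (or have a conditioned descendant) and no non-collider on the path is in the set.
  P2: open — collider(s) Vn are conditioned on (or have a conditioned descendant) and no non-collider on the path is in the set.
  P3: open — no interior node is in the conditioning set.
  P4: open — collider(s) Vn are conditioned on (or have a conditioned descendant) and no non-collider on the path is in the set.
{Mp, Vn} does not satisfy the backdoor criterion.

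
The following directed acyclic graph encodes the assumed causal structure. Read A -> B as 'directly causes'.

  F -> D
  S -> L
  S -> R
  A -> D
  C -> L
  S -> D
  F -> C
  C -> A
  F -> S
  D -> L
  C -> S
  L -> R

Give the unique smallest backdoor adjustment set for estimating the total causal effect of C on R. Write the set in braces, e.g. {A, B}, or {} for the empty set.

{F}

Variables eligible for adjustment (non-descendants of C, excluding C and R): {F}.
Backdoor paths from C to R:
  P1: C <- F -> S -> D -> L -> R
  P2: C <- F -> S -> L -> R
  P3: C <- F -> S -> R
  P4: C <- F -> D <- S -> L -> R
  P5: C <- F -> D <- S -> R
  P6: C <- F -> D -> L <- S -> R
  P7: C <- F -> D -> L -> R
The empty set is not sufficient: P1 (C <- F -> S -> D -> L -> R) has no collider blocking it and no conditioned non-collider, so it is open.
Try {F}:
  P1: blocked at fork node F ∈ conditioning set.
  P2: blocked at fork node F ∈ conditioning set.
  P3: blocked at fork node F ∈ conditioning set.
  P4: blocked at fork node F ∈ conditioning set.
  P5: blocked at fork node F ∈ conditioning set.
  P6: blocked at fork node F ∈ conditioning set.
  P7: blocked at fork node F ∈ conditioning set.
{F} contains no descendant of C and blocks every backdoor path.
{F} is the unique smallest valid adjustment set.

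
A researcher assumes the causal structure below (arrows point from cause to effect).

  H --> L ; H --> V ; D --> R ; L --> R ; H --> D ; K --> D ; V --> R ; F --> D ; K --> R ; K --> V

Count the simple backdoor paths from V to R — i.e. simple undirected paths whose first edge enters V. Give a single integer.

A backdoor path from V to R is any simple undirected path whose first edge points into V (i.e. leaves V via a parent).
Parents of V: {H, K}.
Enumerating:
  P1: V <- H -> L -> R
  P2: V <- H -> D <- K -> R
  P3: V <- H -> D -> R
  P4: V <- K -> D <- H -> L -> R
  P5: V <- K -> D -> R
  P6: V <- K -> R
That exhausts the simple backdoor paths. Count: 6.

6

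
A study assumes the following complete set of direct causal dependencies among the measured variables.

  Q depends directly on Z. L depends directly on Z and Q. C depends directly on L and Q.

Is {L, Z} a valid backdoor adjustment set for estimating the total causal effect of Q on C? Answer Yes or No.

No

Backdoor paths from Q to C (paths whose first edge points into Q):
  P1: Q <- Z -> L -> C
Condition 1 (no descendant of Q in the set): FAILS — L is a descendant of Q.
Condition 2 (every backdoor path blocked by {L, Z}):
  P1: blocked at fork node Z ∈ conditioning set.
{L, Z} does not satisfy the backdoor criterion.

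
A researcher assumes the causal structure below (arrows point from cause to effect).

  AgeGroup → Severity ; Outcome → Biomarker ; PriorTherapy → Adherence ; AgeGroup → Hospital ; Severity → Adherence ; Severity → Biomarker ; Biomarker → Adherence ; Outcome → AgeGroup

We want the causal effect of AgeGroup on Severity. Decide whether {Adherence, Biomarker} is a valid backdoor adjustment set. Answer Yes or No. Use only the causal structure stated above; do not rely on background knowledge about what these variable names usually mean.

No

Backdoor paths from AgeGroup to Severity (paths whose first edge points into AgeGroup):
  P1: AgeGroup <- Outcome -> Biomarker <- Severity
  P2: AgeGroup <- Outcome -> Biomarker -> Adherence <- Severity
Condition 1 (no descendant of AgeGroup in the set): FAILS — Adherence and Biomarker are descendants of AgeGroup.
Condition 2 (every backdoor path blocked by {Adherence, Biomarker}):
  P1: open — collider(s) Biomarker are conditioned on (or have a conditioned descendant) and no non-collider on the path is in the set.
  P2: blocked at chain node Biomarker ∈ conditioning set.
{Adherence, Biomarker} does not satisfy the backdoor criterion.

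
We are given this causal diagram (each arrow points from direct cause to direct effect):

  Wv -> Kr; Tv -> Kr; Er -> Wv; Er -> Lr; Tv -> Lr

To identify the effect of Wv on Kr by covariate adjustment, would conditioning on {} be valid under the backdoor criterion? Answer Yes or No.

Yes

Backdoor paths from Wv to Kr (paths whose first edge points into Wv):
  P1: Wv <- Er -> Lr <- Tv -> Kr
Condition 1 (no descendant of Wv in the set): holds — descendants of Wv are {Kr}; none are in {}.
Condition 2 (every backdoor path blocked by {}):
  P1: blocked at collider Lr (neither it nor any descendant is in the conditioning set).
{} satisfies the backdoor criterion.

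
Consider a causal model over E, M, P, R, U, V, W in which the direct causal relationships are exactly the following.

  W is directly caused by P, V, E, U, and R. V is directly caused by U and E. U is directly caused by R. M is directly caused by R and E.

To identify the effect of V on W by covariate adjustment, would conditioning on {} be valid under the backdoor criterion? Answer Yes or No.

Backdoor paths from V to W (paths whose first edge points into V):
  P1: V <- E -> W
  P2: V <- E -> M <- R -> U -> W
  P3: V <- E -> M <- R -> W
  P4: V <- U <- R -> W
  P5: V <- U <- R -> M <- E -> W
  P6: V <- U -> W
Condition 1 (no descendant of V in the set): holds — descendants of V are {W}; none are in {}.
Condition 2 (every backdoor path blocked by {}):
  P1: open — no interior node is in the conditioning set.
  P2: blocked at collider M (neither it nor any descendant is in the conditioning set).
  P3: blocked at collider M (neither it nor any descendant is in the conditioning set).
  P4: open — no interior node is in the conditioning set.
  P5: blocked at collider M (neither it nor any descendant is in the conditioning set).
  P6: open — no interior node is in the conditioning set.
{} does not satisfy the backdoor criterion.

No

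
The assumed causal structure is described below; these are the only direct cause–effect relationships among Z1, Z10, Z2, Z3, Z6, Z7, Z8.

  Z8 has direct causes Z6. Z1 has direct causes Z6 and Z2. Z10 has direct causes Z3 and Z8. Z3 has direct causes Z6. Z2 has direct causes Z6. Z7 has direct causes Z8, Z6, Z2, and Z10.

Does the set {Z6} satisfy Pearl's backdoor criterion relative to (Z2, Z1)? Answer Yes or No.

Backdoor paths from Z2 to Z1 (paths whose first edge points into Z2):
  P1: Z2 <- Z6 -> Z1
Condition 1 (no descendant of Z2 in the set): holds — descendants of Z2 are {Z1, Z7}; none are in {Z6}.
Condition 2 (every backdoor path blocked by {Z6}):
  P1: blocked at fork node Z6 ∈ conditioning set.
{Z6} satisfies the backdoor criterion.

Yes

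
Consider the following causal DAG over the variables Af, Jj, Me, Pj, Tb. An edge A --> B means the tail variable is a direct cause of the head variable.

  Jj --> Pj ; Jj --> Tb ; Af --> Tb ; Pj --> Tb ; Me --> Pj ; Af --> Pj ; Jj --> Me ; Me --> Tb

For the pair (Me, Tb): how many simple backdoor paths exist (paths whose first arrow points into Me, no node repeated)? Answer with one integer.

3

A backdoor path from Me to Tb is any simple undirected path whose first edge points into Me (i.e. leaves Me via a parent).
Parents of Me: {Jj}.
Enumerating:
  P1: Me <- Jj -> Pj <- Af -> Tb
  P2: Me <- Jj -> Pj -> Tb
  P3: Me <- Jj -> Tb
That exhausts the simple backdoor paths. Count: 3.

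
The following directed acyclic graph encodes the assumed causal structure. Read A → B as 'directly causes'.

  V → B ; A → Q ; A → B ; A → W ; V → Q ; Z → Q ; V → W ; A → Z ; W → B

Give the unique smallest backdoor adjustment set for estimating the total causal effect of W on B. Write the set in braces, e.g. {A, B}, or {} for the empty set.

{A, V}

Variables eligible for adjustment (non-descendants of W, excluding W and B): {A, Q, V, Z}.
Backdoor paths from W to B:
  P1: W <- V -> Q <- A -> B
  P2: W <- V -> Q <- Z <- A -> B
  P3: W <- V -> B
  P4: W <- A -> Z -> Q <- V -> B
  P5: W <- A -> Q <- V -> B
  P6: W <- A -> B
The empty set is not sufficient: P3 (W <- V -> B) has no collider blocking it and no conditioned non-collider, so it is open.
Try {A, V}:
  P1: blocked at fork node V ∈ conditioning set.
  P2: blocked at fork node V ∈ conditioning set.
  P3: blocked at fork node V ∈ conditioning set.
  P4: blocked at fork node A ∈ conditioning set.
  P5: blocked at fork node A ∈ conditioning set.
  P6: blocked at fork node A ∈ conditioning set.
{A, V} contains no descendant of W and blocks every backdoor path.
Every element of {A, V} is needed (dropping A leaves P6 open; dropping V leaves P3 open), so no proper subset is valid.
Among all size-2 subsets of the eligible variables, only {A, V} blocks every backdoor path, so it is the unique smallest valid adjustment set.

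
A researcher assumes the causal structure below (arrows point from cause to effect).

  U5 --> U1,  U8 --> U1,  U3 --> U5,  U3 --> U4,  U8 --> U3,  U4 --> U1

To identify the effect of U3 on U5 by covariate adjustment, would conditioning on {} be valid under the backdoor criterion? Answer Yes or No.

Yes

Backdoor paths from U3 to U5 (paths whose first edge points into U3):
  P1: U3 <- U8 -> U1 <- U5
Condition 1 (no descendant of U3 in the set): holds — descendants of U3 are {U1, U4, U5}; none are in {}.
Condition 2 (every backdoor path blocked by {}):
  P1: blocked at collider U1 (neither it nor any descendant is in the conditioning set).
{} satisfies the backdoor criterion.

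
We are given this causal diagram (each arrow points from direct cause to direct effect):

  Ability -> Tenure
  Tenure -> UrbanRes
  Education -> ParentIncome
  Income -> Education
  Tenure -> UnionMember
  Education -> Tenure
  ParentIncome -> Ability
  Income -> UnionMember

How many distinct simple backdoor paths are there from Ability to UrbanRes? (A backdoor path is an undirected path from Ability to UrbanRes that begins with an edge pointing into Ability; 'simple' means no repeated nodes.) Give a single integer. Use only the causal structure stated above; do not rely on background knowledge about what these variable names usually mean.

A backdoor path from Ability to UrbanRes is any simple undirected path whose first edge points into Ability (i.e. leaves Ability via a parent).
Parents of Ability: {ParentIncome}.
Enumerating:
  P1: Ability <- ParentIncome <- Education <- Income -> UnionMember <- Tenure -> UrbanRes
  P2: Ability <- ParentIncome <- Education -> Tenure -> UrbanRes
That exhausts the simple backdoor paths. Count: 2.

2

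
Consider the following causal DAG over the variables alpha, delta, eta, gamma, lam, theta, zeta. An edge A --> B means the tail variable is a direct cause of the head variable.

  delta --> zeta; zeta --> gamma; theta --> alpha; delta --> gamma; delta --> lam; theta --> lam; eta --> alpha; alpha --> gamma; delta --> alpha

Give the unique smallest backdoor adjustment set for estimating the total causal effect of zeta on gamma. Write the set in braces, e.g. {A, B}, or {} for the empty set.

Variables eligible for adjustment (non-descendants of zeta, excluding zeta and gamma): {alpha, delta, eta, lam, theta}.
Backdoor paths from zeta to gamma:
  P1: zeta <- delta -> alpha -> gamma
  P2: zeta <- delta -> gamma
  P3: zeta <- delta -> lam <- theta -> alpha -> gamma
The empty set is not sufficient: P1 (zeta <- delta -> alpha -> gamma) has no collider blocking it and no conditioned non-collider, so it is open.
Try {delta}:
  P1: blocked at fork node delta ∈ conditioning set.
  P2: blocked at fork node delta ∈ conditioning set.
  P3: blocked at fork node delta ∈ conditioning set.
{delta} contains no descendant of zeta and blocks every backdoor path.
No other singleton works — e.g. {theta} leaves P1 open — so {delta} is the unique smallest valid adjustment set.

{delta}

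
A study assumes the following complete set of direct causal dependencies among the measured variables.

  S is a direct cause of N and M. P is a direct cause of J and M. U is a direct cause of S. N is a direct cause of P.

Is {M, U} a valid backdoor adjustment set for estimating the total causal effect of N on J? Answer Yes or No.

No

Backdoor paths from N to J (paths whose first edge points into N):
  P1: N <- S -> M <- P -> J
Condition 1 (no descendant of N in the set): FAILS — M is a descendant of N.
Condition 2 (every backdoor path blocked by {M, U}):
  P1: open — collider(s) M are conditioned on (or have a conditioned descendant) and no non-collider on the path is in the set.
{M, U} does not satisfy the backdoor criterion.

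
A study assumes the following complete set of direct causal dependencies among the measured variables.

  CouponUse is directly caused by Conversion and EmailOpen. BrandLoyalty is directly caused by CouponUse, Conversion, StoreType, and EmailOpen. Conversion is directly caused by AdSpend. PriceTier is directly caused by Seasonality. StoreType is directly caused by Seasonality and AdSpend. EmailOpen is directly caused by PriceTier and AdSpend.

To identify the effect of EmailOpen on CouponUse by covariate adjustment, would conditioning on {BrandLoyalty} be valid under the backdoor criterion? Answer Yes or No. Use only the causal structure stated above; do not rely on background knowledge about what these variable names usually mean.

No

Backdoor paths from EmailOpen to CouponUse (paths whose first edge points into EmailOpen):
  P1: EmailOpen <- AdSpend -> Conversion -> CouponUse
  P2: EmailOpen <- AdSpend -> Conversion -> BrandLoyalty <- CouponUse
  P3: EmailOpen <- AdSpend -> StoreType -> BrandLoyalty <- Conversion -> CouponUse
  P4: EmailOpen <- AdSpend -> StoreType -> BrandLoyalty <- CouponUse
  P5: EmailOpen <- PriceTier <- Seasonality -> StoreType <- AdSpend -> Conversion -> CouponUse
  P6: EmailOpen <- PriceTier <- Seasonality -> StoreType <- AdSpend -> Conversion -> BrandLoyalty <- CouponUse
  P7: EmailOpen <- PriceTier <- Seasonality -> StoreType -> BrandLoyalty <- Conversion -> CouponUse
  P8: EmailOpen <- PriceTier <- Seasonality -> StoreType -> BrandLoyalty <- CouponUse
Condition 1 (no descendant of EmailOpen in the set): FAILS — BrandLoyalty is a descendant of EmailOpen.
Condition 2 (every backdoor path blocked by {BrandLoyalty}):
  P1: open — no interior node is in the conditioning set.
  P2: open — collider(s) BrandLoyalty are conditioned on (or have a conditioned descendant) and no non-collider on the path is in the set.
  P3: open — collider(s) BrandLoyalty are conditioned on (or have a conditioned descendant) and no non-collider on the path is in the set.
  P4: open — collider(s) BrandLoyalty are conditioned on (or have a conditioned descendant) and no non-collider on the path is in the set.
  P5: open — collider(s) StoreType are conditioned on (or have a conditioned descendant) and no non-collider on the path is in the set.
  P6: open — collider(s) StoreType, BrandLoyalty are conditioned on (or have a conditioned descendant) and no non-collider on the path is in the set.
  P7: open — collider(s) BrandLoyalty are conditioned on (or have a conditioned descendant) and no non-collider on the path is in the set.
  P8: open — collider(s) BrandLoyalty are conditioned on (or have a conditioned descendant) and no non-collider on the path is in the set.
{BrandLoyalty} does not satisfy the backdoor criterion.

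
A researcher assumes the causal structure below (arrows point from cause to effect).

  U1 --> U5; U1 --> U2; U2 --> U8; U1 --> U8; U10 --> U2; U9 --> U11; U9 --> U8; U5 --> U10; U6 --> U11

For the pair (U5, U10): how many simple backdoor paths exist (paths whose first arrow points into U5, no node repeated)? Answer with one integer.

A backdoor path from U5 to U10 is any simple undirected path whose first edge points into U5 (i.e. leaves U5 via a parent).
Parents of U5: {U1}.
Enumerating:
  P1: U5 <- U1 -> U2 <- U10
  P2: U5 <- U1 -> U8 <- U2 <- U10
That exhausts the simple backdoor paths. Count: 2.

2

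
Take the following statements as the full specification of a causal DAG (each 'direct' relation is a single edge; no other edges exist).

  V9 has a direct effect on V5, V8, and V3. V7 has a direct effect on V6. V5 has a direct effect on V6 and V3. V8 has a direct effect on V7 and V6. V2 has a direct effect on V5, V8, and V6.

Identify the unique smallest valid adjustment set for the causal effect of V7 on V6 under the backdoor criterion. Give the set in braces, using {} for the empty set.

Variables eligible for adjustment (non-descendants of V7, excluding V7 and V6): {V2, V3, V5, V8, V9}.
Backdoor paths from V7 to V6:
  P1: V7 <- V8 <- V9 -> V5 <- V2 -> V6
  P2: V7 <- V8 <- V9 -> V5 -> V6
  P3: V7 <- V8 <- V9 -> V3 <- V5 <- V2 -> V6
  P4: V7 <- V8 <- V9 -> V3 <- V5 -> V6
  P5: V7 <- V8 <- V2 -> V5 -> V6
  P6: V7 <- V8 <- V2 -> V6
  P7: V7 <- V8 -> V6
The empty set is not sufficient: P2 (V7 <- V8 <- V9 -> V5 -> V6) has no collider blocking it and no conditioned non-collider, so it is open.
Try {V8}:
  P1: blocked at chain node V8 ∈ conditioning set.
  P2: blocked at chain node V8 ∈ conditioning set.
  P3: blocked at chain node V8 ∈ conditioning set.
  P4: blocked at chain node V8 ∈ conditioning set.
  P5: blocked at chain node V8 ∈ conditioning set.
  P6: blocked at chain node V8 ∈ conditioning set.
  P7: blocked at fork node V8 ∈ conditioning set.
{V8} contains no descendant of V7 and blocks every backdoor path.
No other singleton works — e.g. {V9} leaves P5 open — so {V8} is the unique smallest valid adjustment set.

{V8}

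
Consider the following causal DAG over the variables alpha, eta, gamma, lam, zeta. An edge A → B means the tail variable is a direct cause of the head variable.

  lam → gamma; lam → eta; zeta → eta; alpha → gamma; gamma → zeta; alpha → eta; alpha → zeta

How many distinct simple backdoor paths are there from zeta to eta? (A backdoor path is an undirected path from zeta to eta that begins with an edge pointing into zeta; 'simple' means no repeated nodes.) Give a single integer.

A backdoor path from zeta to eta is any simple undirected path whose first edge points into zeta (i.e. leaves zeta via a parent).
Parents of zeta: {alpha, gamma}.
Enumerating:
  P1: zeta <- alpha -> gamma <- lam -> eta
  P2: zeta <- alpha -> eta
  P3: zeta <- gamma <- lam -> eta
  P4: zeta <- gamma <- alpha -> eta
That exhausts the simple backdoor paths. Count: 4.

4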